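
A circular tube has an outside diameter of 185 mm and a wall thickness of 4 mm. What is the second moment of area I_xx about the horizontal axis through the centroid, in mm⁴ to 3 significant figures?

I_xx ≈ 9.32 × 10⁶ mm⁴

Break the section into simple shapes (no overlaps), measuring from the bottom-left corner of the bounding box.
Outer circle: ⌀185, A = 26 880 mm², y = 92.5 mm, Ī = 57 498 539 mm⁴.
Bore (subtracted): ⌀177, A = 24 606 mm², y = 92.5 mm, Ī = 48 179 575 mm⁴.
By symmetry the centroid is at mid-height, ȳ = 92.5 mm.
All pieces are centred on the horizontal axis through the centroid, so I = ΣĪ (holes subtracted) = 9 318 964 mm⁴.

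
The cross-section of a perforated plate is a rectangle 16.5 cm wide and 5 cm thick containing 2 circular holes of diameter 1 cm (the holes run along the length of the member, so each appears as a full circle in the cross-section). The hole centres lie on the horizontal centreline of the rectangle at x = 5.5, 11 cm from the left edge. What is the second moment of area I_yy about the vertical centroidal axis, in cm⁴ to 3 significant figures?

Treat the section as a set of non-overlapping primitives; coordinates are from the bounding-box lower-left.
Plate: 16.5 × 5, A = 82.5 cm², x = 8.25 cm, Ī = 1871.7 cm⁴.
Hole 1 (subtracted): ⌀1, A = 0.7854 cm², x = 5.5 cm, Ī = 0.049087 cm⁴.
Hole 2 (subtracted): ⌀1, A = 0.7854 cm², x = 11 cm, Ī = 0.049087 cm⁴.
By symmetry the centroid is at mid-width, x̄ = 8.25 cm.
Transfer each piece to the vertical centroidal axis using Ī + A·d² with d = x − 8.25:
  plate: d = 0 cm → contributes +1871.7 cm⁴
  hole 1: d = -2.75 cm → contributes −5.9887 cm⁴
  hole 2: d = 2.75 cm → contributes −5.9887 cm⁴
Total I = 1859.7 cm⁴.

I_yy ≈ 1860 cm⁴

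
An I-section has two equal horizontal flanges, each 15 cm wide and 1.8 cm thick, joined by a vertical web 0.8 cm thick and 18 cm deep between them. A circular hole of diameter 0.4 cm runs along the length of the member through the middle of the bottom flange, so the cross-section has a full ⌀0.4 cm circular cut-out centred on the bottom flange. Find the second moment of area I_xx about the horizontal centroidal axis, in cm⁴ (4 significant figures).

I_xx ≈ 5684 cm⁴

Break the section into simple shapes (no overlaps), measuring from the bottom-left corner of the bounding box.
Bottom flange: 15 × 1.8, A = 27 cm², y = 0.9 cm, Ī = 7.29 cm⁴.
Web: 0.8 × 18, A = 14.4 cm², y = 10.8 cm, Ī = 388.8 cm⁴.
Top flange: 15 × 1.8, A = 27 cm², y = 20.7 cm, Ī = 7.29 cm⁴.
Hole (subtracted): ⌀0.4, A = 0.125664 cm², y = 0.9 cm, Ī = 0.00125664 cm⁴.
Centroid: ȳ = ΣA·y / ΣA = 10.8182 cm.
Transfer each piece to the horizontal centroidal axis using Ī + A·d² with d = y − 10.8182:
  bottom flange: d = -9.91822 cm → contributes +2663.31 cm⁴
  web: d = -0.0182216 cm → contributes +388.805 cm⁴
  top flange: d = 9.88178 cm → contributes +2643.83 cm⁴
  hole: d = -9.91822 cm → contributes −12.3629 cm⁴
Total I = 5683.58 cm⁴.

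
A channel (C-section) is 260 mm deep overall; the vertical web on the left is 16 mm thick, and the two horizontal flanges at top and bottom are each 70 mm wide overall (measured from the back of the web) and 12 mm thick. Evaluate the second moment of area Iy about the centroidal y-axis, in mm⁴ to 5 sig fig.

Split into non-overlapping primitives; take the origin at the lower-left of the bounding box.
Web: 16 × 260, A = 4 160 mm², x = 8 mm, Ī = 88746.67 mm⁴.
Top flange (beyond web): 54 × 12, A = 648 mm², x = 43 mm, Ī = 157 464 mm⁴.
Bottom flange (beyond web): 54 × 12, A = 648 mm², x = 43 mm, Ī = 157 464 mm⁴.
Centroid: x̄ = ΣA·x / ΣA = 16.31378 mm.
Transfer each piece to the centroidal y-axis using Ī + A·d² with d = x − 16.31378:
  web: d = -8.313783 mm → contributes +376281.7 mm⁴
  top flange (beyond web): d = 26.68622 mm → contributes +618939.9 mm⁴
  bottom flange (beyond web): d = 26.68622 mm → contributes +618939.9 mm⁴
Total I = 1 614 161 mm⁴.

Iy ≈ 1.6142 × 10⁶ mm⁴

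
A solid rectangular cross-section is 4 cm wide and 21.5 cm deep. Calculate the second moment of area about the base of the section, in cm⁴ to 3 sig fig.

I_base ≈ 1.33 × 10⁴ cm⁴

The section: 4 × 21.5, A = 86 cm², y = 10.75 cm, Ī = 3312.8 cm⁴.
Transfer it to a horizontal axis along the bottom face using Ī + A·d² with d = y − 0:
  the section: d = 10.75 cm → contributes +13 251 cm⁴
Total I = 13 251 cm⁴.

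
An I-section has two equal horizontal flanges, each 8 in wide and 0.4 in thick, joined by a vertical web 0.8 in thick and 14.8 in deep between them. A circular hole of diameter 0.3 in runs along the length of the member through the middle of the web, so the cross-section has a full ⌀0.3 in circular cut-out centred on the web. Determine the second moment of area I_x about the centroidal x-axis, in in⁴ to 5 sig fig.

I_x ≈ 585.87 in⁴

Break the section into simple shapes (no overlaps), measuring from the bottom-left corner of the bounding box.
Bottom flange: 8 × 0.4, A = 3.2 in², y = 0.2 in, Ī = 0.04266667 in⁴.
Web: 0.8 × 14.8, A = 11.84 in², y = 7.8 in, Ī = 216.1195 in⁴.
Top flange: 8 × 0.4, A = 3.2 in², y = 15.4 in, Ī = 0.04266667 in⁴.
Hole (subtracted): ⌀0.3, A = 0.07068583 in², y = 7.8 in, Ī = 0.0003976078 in⁴.
By symmetry the centroid is at mid-height, ȳ = 7.8 in.
Transfer each piece to the centroidal x-axis using Ī + A·d² with d = y − 7.8:
  bottom flange: d = -7.6 in → contributes +184.8747 in⁴
  web: d = 0 in → contributes +216.1195 in⁴
  top flange: d = 7.6 in → contributes +184.8747 in⁴
  hole: d = 0 in → contributes −0.0003976078 in⁴
Total I = 585.8684 in⁴.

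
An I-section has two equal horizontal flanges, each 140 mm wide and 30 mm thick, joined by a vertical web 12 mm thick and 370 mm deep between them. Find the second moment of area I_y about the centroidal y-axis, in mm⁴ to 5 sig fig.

I_y ≈ 1.3773 × 10⁷ mm⁴

Break the section into simple shapes (no overlaps), measuring from the bottom-left corner of the bounding box.
Bottom flange: 140 × 30, A = 4 200 mm², x = 70 mm, Ī = 6 860 000 mm⁴.
Web: 12 × 370, A = 4 440 mm², x = 70 mm, Ī = 53 280 mm⁴.
Top flange: 140 × 30, A = 4 200 mm², x = 70 mm, Ī = 6 860 000 mm⁴.
By symmetry the centroid is at mid-width, x̄ = 70 mm.
All pieces are centred on the centroidal y-axis, so I = ΣĪ = 13 773 280 mm⁴.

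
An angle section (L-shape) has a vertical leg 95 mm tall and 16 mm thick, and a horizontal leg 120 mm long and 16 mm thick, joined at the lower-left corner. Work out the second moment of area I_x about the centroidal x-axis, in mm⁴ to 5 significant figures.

Break the section into simple shapes (no overlaps), measuring from the bottom-left corner of the bounding box.
Vertical leg: 16 × 95, A = 1 520 mm², y = 47.5 mm, Ī = 1 143 167 mm⁴.
Horizontal leg (remainder): 104 × 16, A = 1 664 mm², y = 8 mm, Ī = 35498.67 mm⁴.
Centroid: ȳ = ΣA·y / ΣA = 26.85678 mm.
Transfer each piece to the centroidal x-axis using Ī + A·d² with d = y − 26.85678:
  vertical leg: d = 20.64322 mm → contributes +1 790 903 mm⁴
  horizontal leg (remainder): d = -18.85678 mm → contributes +627 181 mm⁴
Total I = 2 418 084 mm⁴.

I_x ≈ 2.4181 × 10⁶ mm⁴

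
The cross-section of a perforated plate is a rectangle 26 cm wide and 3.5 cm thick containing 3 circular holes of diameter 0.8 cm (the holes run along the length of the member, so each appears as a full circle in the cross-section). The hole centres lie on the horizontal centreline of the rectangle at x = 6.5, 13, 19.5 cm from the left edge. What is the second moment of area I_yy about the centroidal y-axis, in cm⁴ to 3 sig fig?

I_yy ≈ 5080 cm⁴

Split into non-overlapping primitives; take the origin at the lower-left of the bounding box.
Plate: 26 × 3.5, A = 91 cm², x = 13 cm, Ī = 5126.3 cm⁴.
Hole 1 (subtracted): ⌀0.8, A = 0.50265 cm², x = 6.5 cm, Ī = 0.020106 cm⁴.
Hole 2 (subtracted): ⌀0.8, A = 0.50265 cm², x = 13 cm, Ī = 0.020106 cm⁴.
Hole 3 (subtracted): ⌀0.8, A = 0.50265 cm², x = 19.5 cm, Ī = 0.020106 cm⁴.
By symmetry the centroid is at mid-width, x̄ = 13 cm.
Transfer each piece to the centroidal y-axis using Ī + A·d² with d = x − 13:
  plate: d = 0 cm → contributes +5126.3 cm⁴
  hole 1: d = -6.5 cm → contributes −21.257 cm⁴
  hole 2: d = 0 cm → contributes −0.020106 cm⁴
  hole 3: d = 6.5 cm → contributes −21.257 cm⁴
Total I = 5083.8 cm⁴.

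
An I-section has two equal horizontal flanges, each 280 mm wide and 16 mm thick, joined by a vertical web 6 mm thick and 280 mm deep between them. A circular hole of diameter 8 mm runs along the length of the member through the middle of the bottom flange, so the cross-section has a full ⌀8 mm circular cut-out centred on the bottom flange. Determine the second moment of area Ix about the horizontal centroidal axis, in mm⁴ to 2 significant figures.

Ix ≈ 2.1 × 10⁸ mm⁴

Decompose the section into non-overlapping parts with the origin at the bottom-left of its bounding rectangle.
Bottom flange: 280 × 16, A = 4 480 mm², y = 8 mm, Ī = 95 573 mm⁴.
Web: 6 × 280, A = 1 680 mm², y = 156 mm, Ī = 10 976 000 mm⁴.
Top flange: 280 × 16, A = 4 480 mm², y = 304 mm, Ī = 95 573 mm⁴.
Hole (subtracted): ⌀8, A = 50.27 mm², y = 8 mm, Ī = 201.1 mm⁴.
Centroid: ȳ = ΣA·y / ΣA = 156.7 mm.
Transfer each piece to the horizontal centroidal axis using Ī + A·d² with d = y − 156.7:
  bottom flange: d = -148.7 mm → contributes +99 159 276 mm⁴
  web: d = -0.7025 mm → contributes +10 976 829 mm⁴
  top flange: d = 147.3 mm → contributes +97 296 133 mm⁴
  hole: d = -148.7 mm → contributes −1 111 693 mm⁴
Total I = 206 320 544 mm⁴.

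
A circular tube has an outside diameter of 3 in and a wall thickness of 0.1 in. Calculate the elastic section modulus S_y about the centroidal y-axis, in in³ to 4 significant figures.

S_y ≈ 0.6393 in³

Split into non-overlapping primitives; take the origin at the lower-left of the bounding box.
Outer circle: ⌀3, A = 7.06858 in², x = 1.5 in, Ī = 3.97608 in⁴.
Bore (subtracted): ⌀2.8, A = 6.15752 in², x = 1.5 in, Ī = 3.01719 in⁴.
By symmetry the centroid is at mid-width, x̄ = 1.5 in.
All pieces are centred on the centroidal y-axis, so I = ΣĪ (holes subtracted) = 0.958893 in⁴.
Extreme fibre distance c = 1.5 in; S = I/c = 0.639262 in³.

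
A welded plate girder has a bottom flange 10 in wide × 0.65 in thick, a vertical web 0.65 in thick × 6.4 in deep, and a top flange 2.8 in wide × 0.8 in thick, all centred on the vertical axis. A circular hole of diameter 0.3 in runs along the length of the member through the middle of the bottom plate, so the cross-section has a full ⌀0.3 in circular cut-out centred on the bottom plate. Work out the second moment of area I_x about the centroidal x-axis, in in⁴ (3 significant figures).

I_x ≈ 107 in⁴

Decompose the section into non-overlapping parts with the origin at the bottom-left of its bounding rectangle.
Bottom plate: 10 × 0.65, A = 6.5 in², y = 0.325 in, Ī = 0.22885 in⁴.
Web plate: 0.65 × 6.4, A = 4.16 in², y = 3.85 in, Ī = 14.199 in⁴.
Top plate: 2.8 × 0.8, A = 2.24 in², y = 7.45 in, Ī = 0.11947 in⁴.
Hole (subtracted): ⌀0.3, A = 0.070686 in², y = 0.325 in, Ī = 0.00039761 in⁴.
Centroid: ȳ = ΣA·y / ΣA = 2.712 in.
Transfer each piece to the centroidal x-axis using Ī + A·d² with d = y − 2.712:
  bottom plate: d = -2.387 in → contributes +37.265 in⁴
  web plate: d = 1.138 in → contributes +19.587 in⁴
  top plate: d = 4.738 in → contributes +50.404 in⁴
  hole: d = -2.387 in → contributes −0.40316 in⁴
Total I = 106.85 in⁴.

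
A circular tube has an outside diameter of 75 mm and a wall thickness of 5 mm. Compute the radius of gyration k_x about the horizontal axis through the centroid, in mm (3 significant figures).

k_x ≈ 24.8 mm

Split into non-overlapping primitives; take the origin at the lower-left of the bounding box.
Outer circle: ⌀75, A = 4417.9 mm², y = 37.5 mm, Ī = 1 553 156 mm⁴.
Bore (subtracted): ⌀65, A = 3318.3 mm², y = 37.5 mm, Ī = 876 241 mm⁴.
By symmetry the centroid is at mid-height, ȳ = 37.5 mm.
All pieces are centred on the horizontal axis through the centroid, so I = ΣĪ (holes subtracted) = 676 915 mm⁴.
Radius of gyration: k = √(I/A) = √(676 915 / 1099.6) = 24.812 mm.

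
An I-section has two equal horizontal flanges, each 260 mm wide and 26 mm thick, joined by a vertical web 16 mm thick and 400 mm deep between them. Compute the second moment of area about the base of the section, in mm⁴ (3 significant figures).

I_base ≈ 1.72 × 10⁹ mm⁴

Treat the section as a set of non-overlapping primitives; coordinates are from the bounding-box lower-left.
Bottom flange: 260 × 26, A = 6 760 mm², y = 13 mm, Ī = 380 813 mm⁴.
Web: 16 × 400, A = 6 400 mm², y = 226 mm, Ī = 85 333 333 mm⁴.
Top flange: 260 × 26, A = 6 760 mm², y = 439 mm, Ī = 380 813 mm⁴.
Transfer each piece to the bottom edge using Ī + A·d² with d = y − 0:
  bottom flange: d = 13 mm → contributes +1 523 253 mm⁴
  web: d = 226 mm → contributes +412 219 733 mm⁴
  top flange: d = 439 mm → contributes +1 303 174 773 mm⁴
Total I = 1 716 917 760 mm⁴.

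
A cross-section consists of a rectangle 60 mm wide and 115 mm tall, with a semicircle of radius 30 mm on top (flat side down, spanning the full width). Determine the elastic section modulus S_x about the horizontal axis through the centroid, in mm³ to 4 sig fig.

Decompose the section into non-overlapping parts with the origin at the bottom-left of its bounding rectangle.
Rectangular body: 60 × 115, A = 6 900 mm², y = 57.5 mm, Ī = 7 604 375 mm⁴.
Semicircular cap: semicircle r = 30, A = 1413.72 mm², y = 127.732 mm, Ī = 88903.1 mm⁴.
Centroid: ȳ = ΣA·y / ΣA = 69.4428 mm.
Transfer each piece to the horizontal axis through the centroid using Ī + A·d² with d = y − 69.4428:
  rectangular body: d = -11.9428 mm → contributes +8 588 518 mm⁴
  semicircular cap: d = 58.2896 mm → contributes +4 892 263 mm⁴
Total I = 13 480 781 mm⁴.
Extreme fibre distance c = 75.5572 mm; S = I/c = 178 418 mm³.

S_x ≈ 1.784 × 10⁵ mm³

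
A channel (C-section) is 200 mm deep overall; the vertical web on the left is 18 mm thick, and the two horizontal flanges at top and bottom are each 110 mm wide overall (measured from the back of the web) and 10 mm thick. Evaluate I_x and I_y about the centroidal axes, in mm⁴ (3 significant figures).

I_x ≈ 2.86 × 10⁷ mm⁴, I_y ≈ 5.08 × 10⁶ mm⁴

Treat the section as a set of non-overlapping primitives; coordinates are from the bounding-box lower-left.
Web: 18 × 200, A = 3 600 mm², y = 100 mm, Ī = 12 000 000 mm⁴.
Top flange (beyond web): 92 × 10, A = 920 mm², y = 195 mm, Ī = 7666.7 mm⁴.
Bottom flange (beyond web): 92 × 10, A = 920 mm², y = 5 mm, Ī = 7666.7 mm⁴.
By symmetry the centroid is at mid-height, ȳ = 100 mm.
Transfer each piece to the centroidal x-axis using Ī + A·d² with d = y − 100:
  web: d = 0 mm → contributes +12 000 000 mm⁴
  top flange (beyond web): d = 95 mm → contributes +8 310 667 mm⁴
  bottom flange (beyond web): d = -95 mm → contributes +8 310 667 mm⁴
Total I = 28 621 333 mm⁴.
For the y-axis: x̄ = 27.603 mm.
Repeating about the centroidal y-axis gives I_y = 5 078 396 mm⁴.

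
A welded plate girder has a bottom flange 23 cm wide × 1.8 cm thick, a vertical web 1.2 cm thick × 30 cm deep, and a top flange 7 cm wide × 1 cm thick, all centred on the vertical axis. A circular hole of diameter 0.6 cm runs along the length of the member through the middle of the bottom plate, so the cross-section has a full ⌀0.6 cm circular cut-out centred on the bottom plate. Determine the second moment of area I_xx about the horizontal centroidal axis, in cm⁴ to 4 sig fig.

I_xx ≈ 1.125 × 10⁴ cm⁴

Treat the section as a set of non-overlapping primitives; coordinates are from the bounding-box lower-left.
Bottom plate: 23 × 1.8, A = 41.4 cm², y = 0.9 cm, Ī = 11.178 cm⁴.
Web plate: 1.2 × 30, A = 36 cm², y = 16.8 cm, Ī = 2 700 cm⁴.
Top plate: 7 × 1, A = 7 cm², y = 32.3 cm, Ī = 0.583333 cm⁴.
Hole (subtracted): ⌀0.6, A = 0.282743 cm², y = 0.9 cm, Ī = 0.00636173 cm⁴.
Centroid: ȳ = ΣA·y / ΣA = 10.3178 cm.
Transfer each piece to the horizontal centroidal axis using Ī + A·d² with d = y − 10.3178:
  bottom plate: d = -9.41781 cm → contributes +3683.15 cm⁴
  web plate: d = 6.48219 cm → contributes +4212.68 cm⁴
  top plate: d = 21.9822 cm → contributes +3383.1 cm⁴
  hole: d = -9.41781 cm → contributes −25.0843 cm⁴
Total I = 11253.8 cm⁴.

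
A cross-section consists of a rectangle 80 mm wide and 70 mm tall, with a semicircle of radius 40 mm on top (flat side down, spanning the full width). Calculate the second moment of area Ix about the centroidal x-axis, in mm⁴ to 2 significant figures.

Treat the section as a set of non-overlapping primitives; coordinates are from the bounding-box lower-left.
Rectangular body: 80 × 70, A = 5 600 mm², y = 35 mm, Ī = 2 286 667 mm⁴.
Semicircular cap: semicircle r = 40, A = 2 513 mm², y = 86.98 mm, Ī = 280 978 mm⁴.
Centroid: ȳ = ΣA·y / ΣA = 51.1 mm.
Transfer each piece to the centroidal x-axis using Ī + A·d² with d = y − 51.1:
  rectangular body: d = -16.1 mm → contributes +3 738 410 mm⁴
  semicircular cap: d = 35.88 mm → contributes +3 515 709 mm⁴
Total I = 7 254 119 mm⁴.

Ix ≈ 7.3 × 10⁶ mm⁴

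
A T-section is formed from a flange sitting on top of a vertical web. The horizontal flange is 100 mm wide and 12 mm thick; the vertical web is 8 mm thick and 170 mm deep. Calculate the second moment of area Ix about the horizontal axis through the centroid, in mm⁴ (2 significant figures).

Ix ≈ 8.6 × 10⁶ mm⁴

Split into non-overlapping primitives; take the origin at the lower-left of the bounding box.
Flange: 100 × 12, A = 1 200 mm², y = 176 mm, Ī = 14 400 mm⁴.
Web: 8 × 170, A = 1 360 mm², y = 85 mm, Ī = 3 275 333 mm⁴.
Centroid: ȳ = ΣA·y / ΣA = 127.7 mm.
Transfer each piece to the horizontal axis through the centroid using Ī + A·d² with d = y − 127.7:
  flange: d = 48.34 mm → contributes +2 818 942 mm⁴
  web: d = -42.66 mm → contributes +5 749 929 mm⁴
Total I = 8 568 871 mm⁴.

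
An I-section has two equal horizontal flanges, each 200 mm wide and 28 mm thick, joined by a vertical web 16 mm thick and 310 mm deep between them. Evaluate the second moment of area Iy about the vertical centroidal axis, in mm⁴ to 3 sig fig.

Break the section into simple shapes (no overlaps), measuring from the bottom-left corner of the bounding box.
Bottom flange: 200 × 28, A = 5 600 mm², x = 100 mm, Ī = 18 666 667 mm⁴.
Web: 16 × 310, A = 4 960 mm², x = 100 mm, Ī = 105 813 mm⁴.
Top flange: 200 × 28, A = 5 600 mm², x = 100 mm, Ī = 18 666 667 mm⁴.
By symmetry the centroid is at mid-width, x̄ = 100 mm.
All pieces are centred on the vertical centroidal axis, so I = ΣĪ = 37 439 147 mm⁴.

Iy ≈ 3.74 × 10⁷ mm⁴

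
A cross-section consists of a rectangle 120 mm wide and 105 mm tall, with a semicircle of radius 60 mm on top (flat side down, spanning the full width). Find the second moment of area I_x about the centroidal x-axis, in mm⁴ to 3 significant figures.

Treat the section as a set of non-overlapping primitives; coordinates are from the bounding-box lower-left.
Rectangular body: 120 × 105, A = 12 600 mm², y = 52.5 mm, Ī = 11 576 250 mm⁴.
Semicircular cap: semicircle r = 60, A = 5654.9 mm², y = 130.46 mm, Ī = 1 422 450 mm⁴.
Centroid: ȳ = ΣA·y / ΣA = 76.651 mm.
Transfer each piece to the centroidal x-axis using Ī + A·d² with d = y − 76.651:
  rectangular body: d = -24.151 mm → contributes +18 925 703 mm⁴
  semicircular cap: d = 53.813 mm → contributes +17 798 274 mm⁴
Total I = 36 723 977 mm⁴.

I_x ≈ 3.67 × 10⁷ mm⁴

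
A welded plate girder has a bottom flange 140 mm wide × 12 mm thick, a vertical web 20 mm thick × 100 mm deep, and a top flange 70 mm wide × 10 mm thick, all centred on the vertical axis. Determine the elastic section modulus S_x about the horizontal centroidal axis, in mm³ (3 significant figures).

Treat the section as a set of non-overlapping primitives; coordinates are from the bounding-box lower-left.
Bottom plate: 140 × 12, A = 1 680 mm², y = 6 mm, Ī = 20 160 mm⁴.
Web plate: 20 × 100, A = 2 000 mm², y = 62 mm, Ī = 1 666 667 mm⁴.
Top plate: 70 × 10, A = 700 mm², y = 117 mm, Ī = 5833.3 mm⁴.
Centroid: ȳ = ΣA·y / ΣA = 49.311 mm.
Transfer each piece to the horizontal centroidal axis using Ī + A·d² with d = y − 49.311:
  bottom plate: d = -43.311 mm → contributes +3 171 503 mm⁴
  web plate: d = 12.689 mm → contributes +1 988 713 mm⁴
  top plate: d = 67.689 mm → contributes +3 213 141 mm⁴
Total I = 8 373 358 mm⁴.
Extreme fibre distance c = 72.689 mm; S = I/c = 115 194 mm³.

S_x ≈ 1.15 × 10⁵ mm³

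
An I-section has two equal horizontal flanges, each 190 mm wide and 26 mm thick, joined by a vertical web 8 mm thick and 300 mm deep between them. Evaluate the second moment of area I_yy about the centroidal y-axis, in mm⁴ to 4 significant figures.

Treat the section as a set of non-overlapping primitives; coordinates are from the bounding-box lower-left.
Bottom flange: 190 × 26, A = 4 940 mm², x = 95 mm, Ī = 14 861 167 mm⁴.
Web: 8 × 300, A = 2 400 mm², x = 95 mm, Ī = 12 800 mm⁴.
Top flange: 190 × 26, A = 4 940 mm², x = 95 mm, Ī = 14 861 167 mm⁴.
By symmetry the centroid is at mid-width, x̄ = 95 mm.
All pieces are centred on the centroidal y-axis, so I = ΣĪ = 29 735 133 mm⁴.

I_yy ≈ 2.974 × 10⁷ mm⁴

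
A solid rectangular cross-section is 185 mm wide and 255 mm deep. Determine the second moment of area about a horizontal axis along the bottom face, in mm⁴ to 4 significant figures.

I_base ≈ 1.023 × 10⁹ mm⁴

The section: 185 × 255, A = 47 175 mm², y = 127.5 mm, Ī = 255 629 531 mm⁴.
Transfer it to a horizontal axis along the bottom face using Ī + A·d² with d = y − 0:
  the section: d = 127.5 mm → contributes +1 022 518 125 mm⁴
Total I = 1 022 518 125 mm⁴.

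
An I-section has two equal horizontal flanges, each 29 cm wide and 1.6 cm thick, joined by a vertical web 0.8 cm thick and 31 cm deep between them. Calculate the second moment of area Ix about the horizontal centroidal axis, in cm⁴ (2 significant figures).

Treat the section as a set of non-overlapping primitives; coordinates are from the bounding-box lower-left.
Bottom flange: 29 × 1.6, A = 46.4 cm², y = 0.8 cm, Ī = 9.899 cm⁴.
Web: 0.8 × 31, A = 24.8 cm², y = 17.1 cm, Ī = 1 986 cm⁴.
Top flange: 29 × 1.6, A = 46.4 cm², y = 33.4 cm, Ī = 9.899 cm⁴.
By symmetry the centroid is at mid-height, ȳ = 17.1 cm.
Transfer each piece to the horizontal centroidal axis using Ī + A·d² with d = y − 17.1:
  bottom flange: d = -16.3 cm → contributes +12 338 cm⁴
  web: d = 0 cm → contributes +1 986 cm⁴
  top flange: d = 16.3 cm → contributes +12 338 cm⁴
Total I = 26 662 cm⁴.

Ix ≈ 2.7 × 10⁴ cm⁴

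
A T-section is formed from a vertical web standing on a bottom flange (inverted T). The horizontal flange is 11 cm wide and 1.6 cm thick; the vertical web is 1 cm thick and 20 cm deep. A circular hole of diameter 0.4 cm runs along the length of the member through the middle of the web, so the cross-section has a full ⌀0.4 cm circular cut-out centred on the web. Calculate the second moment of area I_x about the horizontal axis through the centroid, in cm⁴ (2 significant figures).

I_x ≈ 1800 cm⁴

Treat the section as a set of non-overlapping primitives; coordinates are from the bounding-box lower-left.
Flange: 11 × 1.6, A = 17.6 cm², y = 0.8 cm, Ī = 3.755 cm⁴.
Web: 1 × 20, A = 20 cm², y = 11.6 cm, Ī = 666.7 cm⁴.
Hole (subtracted): ⌀0.4, A = 0.1257 cm², y = 11.6 cm, Ī = 0.001257 cm⁴.
Centroid: ȳ = ΣA·y / ΣA = 6.528 cm.
Transfer each piece to the horizontal axis through the centroid using Ī + A·d² with d = y − 6.528:
  flange: d = -5.728 cm → contributes +581.2 cm⁴
  web: d = 5.072 cm → contributes +1 181 cm⁴
  hole: d = 5.072 cm → contributes −3.234 cm⁴
Total I = 1 759 cm⁴.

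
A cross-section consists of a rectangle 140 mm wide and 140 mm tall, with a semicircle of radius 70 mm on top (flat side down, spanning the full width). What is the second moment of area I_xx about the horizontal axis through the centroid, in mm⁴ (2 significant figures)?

Break the section into simple shapes (no overlaps), measuring from the bottom-left corner of the bounding box.
Rectangular body: 140 × 140, A = 19 600 mm², y = 70 mm, Ī = 32 013 333 mm⁴.
Semicircular cap: semicircle r = 70, A = 7 697 mm², y = 169.7 mm, Ī = 2 635 265 mm⁴.
Centroid: ȳ = ΣA·y / ΣA = 98.11 mm.
Transfer each piece to the horizontal axis through the centroid using Ī + A·d² with d = y − 98.11:
  rectangular body: d = -28.11 mm → contributes +47 506 112 mm⁴
  semicircular cap: d = 71.59 mm → contributes +42 087 301 mm⁴
Total I = 89 593 413 mm⁴.

I_xx ≈ 9.0 × 10⁷ mm⁴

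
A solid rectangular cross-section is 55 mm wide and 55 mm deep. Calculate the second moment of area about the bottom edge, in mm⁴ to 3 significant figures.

The section: 55 × 55, A = 3 025 mm², y = 27.5 mm, Ī = 762 552 mm⁴.
Transfer it to the base of the section using Ī + A·d² with d = y − 0:
  the section: d = 27.5 mm → contributes +3 050 208 mm⁴
Total I = 3 050 208 mm⁴.

I_base ≈ 3.05 × 10⁶ mm⁴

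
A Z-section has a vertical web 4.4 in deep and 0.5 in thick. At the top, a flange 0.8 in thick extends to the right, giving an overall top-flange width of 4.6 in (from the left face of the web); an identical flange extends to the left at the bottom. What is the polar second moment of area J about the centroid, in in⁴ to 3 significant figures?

J ≈ 69.1 in⁴

Split into non-overlapping primitives; take the origin at the lower-left of the bounding box.
Web: 0.5 × 4.4, A = 2.2 in², y = 2.2 in, Ī = 3.5493 in⁴.
Top flange (beyond web): 4.1 × 0.8, A = 3.28 in², y = 4 in, Ī = 0.17493 in⁴.
Bottom flange (beyond web): 4.1 × 0.8, A = 3.28 in², y = 0.4 in, Ī = 0.17493 in⁴.
Centroid: ȳ = ΣA·y / ΣA = 2.2 in.
Transfer each piece to the centroidal x-axis using Ī + A·d² with d = y − 2.2:
  web: d = 0 in → contributes +3.5493 in⁴
  top flange (beyond web): d = 1.8 in → contributes +10.802 in⁴
  bottom flange (beyond web): d = -1.8 in → contributes +10.802 in⁴
Total I = 25.154 in⁴.
For the y-axis: x̄ = 4.35 in.
Repeating about the centroidal y-axis gives I_y = 43.938 in⁴.
Polar second moment: J = I_x + I_y = 69.091 in⁴.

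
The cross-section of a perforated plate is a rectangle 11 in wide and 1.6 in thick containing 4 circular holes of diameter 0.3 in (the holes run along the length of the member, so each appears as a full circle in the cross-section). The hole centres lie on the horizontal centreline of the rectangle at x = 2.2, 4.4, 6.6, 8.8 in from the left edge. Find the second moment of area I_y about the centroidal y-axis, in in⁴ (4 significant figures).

I_y ≈ 175.8 in⁴

Break the section into simple shapes (no overlaps), measuring from the bottom-left corner of the bounding box.
Plate: 11 × 1.6, A = 17.6 in², x = 5.5 in, Ī = 177.467 in⁴.
Hole 1 (subtracted): ⌀0.3, A = 0.0706858 in², x = 2.2 in, Ī = 0.000397608 in⁴.
Hole 2 (subtracted): ⌀0.3, A = 0.0706858 in², x = 4.4 in, Ī = 0.000397608 in⁴.
Hole 3 (subtracted): ⌀0.3, A = 0.0706858 in², x = 6.6 in, Ī = 0.000397608 in⁴.
Hole 4 (subtracted): ⌀0.3, A = 0.0706858 in², x = 8.8 in, Ī = 0.000397608 in⁴.
By symmetry the centroid is at mid-width, x̄ = 5.5 in.
Transfer each piece to the centroidal y-axis using Ī + A·d² with d = x − 5.5:
  plate: d = 0 in → contributes +177.467 in⁴
  hole 1: d = -3.3 in → contributes −0.770166 in⁴
  hole 2: d = -1.1 in → contributes −0.0859275 in⁴
  hole 3: d = 1.1 in → contributes −0.0859275 in⁴
  hole 4: d = 3.3 in → contributes −0.770166 in⁴
Total I = 175.754 in⁴.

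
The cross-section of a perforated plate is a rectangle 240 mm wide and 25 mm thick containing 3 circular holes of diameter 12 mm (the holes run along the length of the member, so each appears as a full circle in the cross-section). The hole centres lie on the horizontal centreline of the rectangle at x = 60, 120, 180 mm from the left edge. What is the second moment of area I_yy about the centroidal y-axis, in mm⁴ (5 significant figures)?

I_yy ≈ 2.7983 × 10⁷ mm⁴

Treat the section as a set of non-overlapping primitives; coordinates are from the bounding-box lower-left.
Plate: 240 × 25, A = 6 000 mm², x = 120 mm, Ī = 28 800 000 mm⁴.
Hole 1 (subtracted): ⌀12, A = 113.0973 mm², x = 60 mm, Ī = 1017.876 mm⁴.
Hole 2 (subtracted): ⌀12, A = 113.0973 mm², x = 120 mm, Ī = 1017.876 mm⁴.
Hole 3 (subtracted): ⌀12, A = 113.0973 mm², x = 180 mm, Ī = 1017.876 mm⁴.
By symmetry the centroid is at mid-width, x̄ = 120 mm.
Transfer each piece to the centroidal y-axis using Ī + A·d² with d = x − 120:
  plate: d = 0 mm → contributes +28 800 000 mm⁴
  hole 1: d = -60 mm → contributes −408168.3 mm⁴
  hole 2: d = 0 mm → contributes −1017.876 mm⁴
  hole 3: d = 60 mm → contributes −408168.3 mm⁴
Total I = 27 982 646 mm⁴.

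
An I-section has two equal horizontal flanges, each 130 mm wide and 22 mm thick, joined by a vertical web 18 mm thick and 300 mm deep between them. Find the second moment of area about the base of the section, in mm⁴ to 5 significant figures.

I_base ≈ 5.1797 × 10⁸ mm⁴

Break the section into simple shapes (no overlaps), measuring from the bottom-left corner of the bounding box.
Bottom flange: 130 × 22, A = 2 860 mm², y = 11 mm, Ī = 115353.3 mm⁴.
Web: 18 × 300, A = 5 400 mm², y = 172 mm, Ī = 40 500 000 mm⁴.
Top flange: 130 × 22, A = 2 860 mm², y = 333 mm, Ī = 115353.3 mm⁴.
Transfer each piece to the base of the section using Ī + A·d² with d = y − 0:
  bottom flange: d = 11 mm → contributes +461413.3 mm⁴
  web: d = 172 mm → contributes +200 253 600 mm⁴
  top flange: d = 333 mm → contributes +317 257 893 mm⁴
Total I = 517 972 907 mm⁴.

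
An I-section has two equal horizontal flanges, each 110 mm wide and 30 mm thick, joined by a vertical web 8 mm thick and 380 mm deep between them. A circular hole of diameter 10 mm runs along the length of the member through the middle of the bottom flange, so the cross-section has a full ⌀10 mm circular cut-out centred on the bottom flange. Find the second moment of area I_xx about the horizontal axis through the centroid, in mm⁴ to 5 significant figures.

Decompose the section into non-overlapping parts with the origin at the bottom-left of its bounding rectangle.
Bottom flange: 110 × 30, A = 3 300 mm², y = 15 mm, Ī = 247 500 mm⁴.
Web: 8 × 380, A = 3 040 mm², y = 220 mm, Ī = 36 581 333 mm⁴.
Top flange: 110 × 30, A = 3 300 mm², y = 425 mm, Ī = 247 500 mm⁴.
Hole (subtracted): ⌀10, A = 78.53982 mm², y = 15 mm, Ī = 490.8739 mm⁴.
Centroid: ȳ = ΣA·y / ΣA = 221.6839 mm.
Transfer each piece to the horizontal axis through the centroid using Ī + A·d² with d = y − 221.6839:
  bottom flange: d = -206.6839 mm → contributes +141 217 691 mm⁴
  web: d = -1.683913 mm → contributes +36 589 953 mm⁴
  top flange: d = 203.3161 mm → contributes +136 661 024 mm⁴
  hole: d = -206.6839 mm → contributes −3 355 574 mm⁴
Total I = 311 113 095 mm⁴.

I_xx ≈ 3.1111 × 10⁸ mm⁴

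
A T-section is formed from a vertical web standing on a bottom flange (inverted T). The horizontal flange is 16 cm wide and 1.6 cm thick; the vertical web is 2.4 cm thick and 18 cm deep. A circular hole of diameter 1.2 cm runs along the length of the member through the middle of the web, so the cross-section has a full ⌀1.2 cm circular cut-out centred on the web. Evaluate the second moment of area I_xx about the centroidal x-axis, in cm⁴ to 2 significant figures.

Treat the section as a set of non-overlapping primitives; coordinates are from the bounding-box lower-left.
Flange: 16 × 1.6, A = 25.6 cm², y = 0.8 cm, Ī = 5.461 cm⁴.
Web: 2.4 × 18, A = 43.2 cm², y = 10.6 cm, Ī = 1 166 cm⁴.
Hole (subtracted): ⌀1.2, A = 1.131 cm², y = 10.6 cm, Ī = 0.1018 cm⁴.
Centroid: ȳ = ΣA·y / ΣA = 6.893 cm.
Transfer each piece to the centroidal x-axis using Ī + A·d² with d = y − 6.893:
  flange: d = -6.093 cm → contributes +955.7 cm⁴
  web: d = 3.707 cm → contributes +1 760 cm⁴
  hole: d = 3.707 cm → contributes −15.65 cm⁴
Total I = 2 700 cm⁴.

I_xx ≈ 2700 cm⁴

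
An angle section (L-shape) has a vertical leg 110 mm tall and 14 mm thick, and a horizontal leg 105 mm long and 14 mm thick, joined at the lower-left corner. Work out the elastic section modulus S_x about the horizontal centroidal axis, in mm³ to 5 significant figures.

S_x ≈ 4.1444 × 10⁴ mm³

Split into non-overlapping primitives; take the origin at the lower-left of the bounding box.
Vertical leg: 14 × 110, A = 1 540 mm², y = 55 mm, Ī = 1 552 833 mm⁴.
Horizontal leg (remainder): 91 × 14, A = 1 274 mm², y = 7 mm, Ī = 20808.67 mm⁴.
Centroid: ȳ = ΣA·y / ΣA = 33.26866 mm.
Transfer each piece to the horizontal centroidal axis using Ī + A·d² with d = y − 33.26866:
  vertical leg: d = 21.73134 mm → contributes +2 280 100 mm⁴
  horizontal leg (remainder): d = -26.26866 mm → contributes +899922.6 mm⁴
Total I = 3 180 023 mm⁴.
Extreme fibre distance c = 76.73134 mm; S = I/c = 41443.6 mm³.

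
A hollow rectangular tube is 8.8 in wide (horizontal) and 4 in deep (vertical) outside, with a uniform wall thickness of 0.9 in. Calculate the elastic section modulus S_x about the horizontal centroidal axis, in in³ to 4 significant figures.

Split into non-overlapping primitives; take the origin at the lower-left of the bounding box.
Outer rectangle: 8.8 × 4, A = 35.2 in², y = 2 in, Ī = 46.9333 in⁴.
Inner void (subtracted): 7 × 2.2, A = 15.4 in², y = 2 in, Ī = 6.21133 in⁴.
By symmetry the centroid is at mid-height, ȳ = 2 in.
All pieces are centred on the horizontal centroidal axis, so I = ΣĪ (holes subtracted) = 40.722 in⁴.
Extreme fibre distance c = 2 in; S = I/c = 20.361 in³.

S_x ≈ 20.36 in³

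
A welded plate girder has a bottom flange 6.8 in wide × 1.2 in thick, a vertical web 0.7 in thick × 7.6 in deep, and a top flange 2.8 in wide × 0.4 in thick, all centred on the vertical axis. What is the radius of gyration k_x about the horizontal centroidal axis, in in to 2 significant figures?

Decompose the section into non-overlapping parts with the origin at the bottom-left of its bounding rectangle.
Bottom plate: 6.8 × 1.2, A = 8.16 in², y = 0.6 in, Ī = 0.9792 in⁴.
Web plate: 0.7 × 7.6, A = 5.32 in², y = 5 in, Ī = 25.61 in⁴.
Top plate: 2.8 × 0.4, A = 1.12 in², y = 9 in, Ī = 0.01493 in⁴.
Centroid: ȳ = ΣA·y / ΣA = 2.848 in.
Transfer each piece to the horizontal centroidal axis using Ī + A·d² with d = y − 2.848:
  bottom plate: d = -2.248 in → contributes +42.2 in⁴
  web plate: d = 2.152 in → contributes +50.25 in⁴
  top plate: d = 6.152 in → contributes +42.41 in⁴
Total I = 134.9 in⁴.
Radius of gyration: k = √(I/A) = √(134.9 / 14.6) = 3.039 in.

k_x ≈ 3.0 in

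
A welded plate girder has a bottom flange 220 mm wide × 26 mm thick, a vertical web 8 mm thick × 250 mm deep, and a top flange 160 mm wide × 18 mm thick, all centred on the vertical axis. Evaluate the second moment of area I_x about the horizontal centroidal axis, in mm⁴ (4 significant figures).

I_x ≈ 1.561 × 10⁸ mm⁴

Treat the section as a set of non-overlapping primitives; coordinates are from the bounding-box lower-left.
Bottom plate: 220 × 26, A = 5 720 mm², y = 13 mm, Ī = 322 227 mm⁴.
Web plate: 8 × 250, A = 2 000 mm², y = 151 mm, Ī = 10 416 667 mm⁴.
Top plate: 160 × 18, A = 2 880 mm², y = 285 mm, Ī = 77 760 mm⁴.
Centroid: ȳ = ΣA·y / ΣA = 112.94 mm.
Transfer each piece to the horizontal centroidal axis using Ī + A·d² with d = y − 112.94:
  bottom plate: d = -99.9396 mm → contributes +57 453 176 mm⁴
  web plate: d = 38.0604 mm → contributes +13 313 851 mm⁴
  top plate: d = 172.06 mm → contributes +85 339 508 mm⁴
Total I = 156 106 535 mm⁴.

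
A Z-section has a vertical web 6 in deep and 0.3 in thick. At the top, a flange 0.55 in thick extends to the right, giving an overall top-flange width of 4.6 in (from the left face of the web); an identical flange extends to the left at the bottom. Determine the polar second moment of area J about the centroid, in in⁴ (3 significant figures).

Treat the section as a set of non-overlapping primitives; coordinates are from the bounding-box lower-left.
Web: 0.3 × 6, A = 1.8 in², y = 3 in, Ī = 5.4 in⁴.
Top flange (beyond web): 4.3 × 0.55, A = 2.365 in², y = 5.725 in, Ī = 0.059618 in⁴.
Bottom flange (beyond web): 4.3 × 0.55, A = 2.365 in², y = 0.275 in, Ī = 0.059618 in⁴.
Centroid: ȳ = ΣA·y / ΣA = 3 in.
Transfer each piece to the centroidal x-axis using Ī + A·d² with d = y − 3:
  web: d = 0 in → contributes +5.4 in⁴
  top flange (beyond web): d = 2.725 in → contributes +17.621 in⁴
  bottom flange (beyond web): d = -2.725 in → contributes +17.621 in⁴
Total I = 40.642 in⁴.
For the y-axis: x̄ = 4.45 in.
Repeating about the centroidal y-axis gives I_y = 32.323 in⁴.
Polar second moment: J = I_x + I_y = 72.966 in⁴.

J ≈ 73.0 in⁴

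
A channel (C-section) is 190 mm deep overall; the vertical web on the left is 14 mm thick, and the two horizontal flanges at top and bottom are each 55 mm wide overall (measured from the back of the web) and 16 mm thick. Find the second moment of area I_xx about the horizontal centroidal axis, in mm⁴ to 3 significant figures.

I_xx ≈ 1.80 × 10⁷ mm⁴

Treat the section as a set of non-overlapping primitives; coordinates are from the bounding-box lower-left.
Web: 14 × 190, A = 2 660 mm², y = 95 mm, Ī = 8 002 167 mm⁴.
Top flange (beyond web): 41 × 16, A = 656 mm², y = 182 mm, Ī = 13 995 mm⁴.
Bottom flange (beyond web): 41 × 16, A = 656 mm², y = 8 mm, Ī = 13 995 mm⁴.
By symmetry the centroid is at mid-height, ȳ = 95 mm.
Transfer each piece to the horizontal centroidal axis using Ī + A·d² with d = y − 95:
  web: d = 0 mm → contributes +8 002 167 mm⁴
  top flange (beyond web): d = 87 mm → contributes +4 979 259 mm⁴
  bottom flange (beyond web): d = -87 mm → contributes +4 979 259 mm⁴
Total I = 17 960 684 mm⁴.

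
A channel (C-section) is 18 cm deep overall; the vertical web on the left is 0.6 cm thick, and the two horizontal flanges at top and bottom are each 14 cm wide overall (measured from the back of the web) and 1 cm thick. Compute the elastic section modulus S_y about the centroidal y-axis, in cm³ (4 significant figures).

S_y ≈ 89.38 cm³

Break the section into simple shapes (no overlaps), measuring from the bottom-left corner of the bounding box.
Web: 0.6 × 18, A = 10.8 cm², x = 0.3 cm, Ī = 0.324 cm⁴.
Top flange (beyond web): 13.4 × 1, A = 13.4 cm², x = 7.3 cm, Ī = 200.509 cm⁴.
Bottom flange (beyond web): 13.4 × 1, A = 13.4 cm², x = 7.3 cm, Ī = 200.509 cm⁴.
Centroid: x̄ = ΣA·x / ΣA = 5.28936 cm.
Transfer each piece to the centroidal y-axis using Ī + A·d² with d = x − 5.28936:
  web: d = -4.98936 cm → contributes +269.176 cm⁴
  top flange (beyond web): d = 2.01064 cm → contributes +254.68 cm⁴
  bottom flange (beyond web): d = 2.01064 cm → contributes +254.68 cm⁴
Total I = 778.537 cm⁴.
Extreme fibre distance c = 8.71064 cm; S = I/c = 89.3777 cm³.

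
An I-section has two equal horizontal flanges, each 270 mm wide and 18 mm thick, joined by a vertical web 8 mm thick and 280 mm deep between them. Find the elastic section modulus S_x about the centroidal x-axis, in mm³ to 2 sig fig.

S_x ≈ 1.5 × 10⁶ mm³

Decompose the section into non-overlapping parts with the origin at the bottom-left of its bounding rectangle.
Bottom flange: 270 × 18, A = 4 860 mm², y = 9 mm, Ī = 131 220 mm⁴.
Web: 8 × 280, A = 2 240 mm², y = 158 mm, Ī = 14 634 667 mm⁴.
Top flange: 270 × 18, A = 4 860 mm², y = 307 mm, Ī = 131 220 mm⁴.
By symmetry the centroid is at mid-height, ȳ = 158 mm.
Transfer each piece to the centroidal x-axis using Ī + A·d² with d = y − 158:
  bottom flange: d = -149 mm → contributes +108 028 080 mm⁴
  web: d = 0 mm → contributes +14 634 667 mm⁴
  top flange: d = 149 mm → contributes +108 028 080 mm⁴
Total I = 230 690 827 mm⁴.
Extreme fibre distance c = 158 mm; S = I/c = 1 460 069 mm³.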